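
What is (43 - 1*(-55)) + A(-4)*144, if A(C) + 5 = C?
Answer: -1198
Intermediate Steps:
A(C) = -5 + C
(43 - 1*(-55)) + A(-4)*144 = (43 - 1*(-55)) + (-5 - 4)*144 = (43 + 55) - 9*144 = 98 - 1296 = -1198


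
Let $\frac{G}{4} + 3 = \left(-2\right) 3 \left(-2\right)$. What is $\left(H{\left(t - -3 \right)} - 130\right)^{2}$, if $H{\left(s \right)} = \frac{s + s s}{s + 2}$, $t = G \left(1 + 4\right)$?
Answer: $\frac{92582884}{34225} \approx 2705.1$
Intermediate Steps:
$G = 36$ ($G = -12 + 4 \left(-2\right) 3 \left(-2\right) = -12 + 4 \left(\left(-6\right) \left(-2\right)\right) = -12 + 4 \cdot 12 = -12 + 48 = 36$)
$t = 180$ ($t = 36 \left(1 + 4\right) = 36 \cdot 5 = 180$)
$H{\left(s \right)} = \frac{s + s^{2}}{2 + s}$
$\left(H{\left(t - -3 \right)} - 130\right)^{2} = \left(\frac{\left(180 - -3\right) \left(1 + \left(180 - -3\right)\right)}{2 + \left(180 - -3\right)} - 130\right)^{2} = \left(\frac{\left(180 + 3\right) \left(1 + \left(180 + 3\right)\right)}{2 + \left(180 + 3\right)} - 130\right)^{2} = \left(\frac{183 \left(1 + 183\right)}{2 + 183} - 130\right)^{2} = \left(183 \cdot \frac{1}{185} \cdot 184 - 130\right)^{2} = \left(\frac{33672}{185} - 130\right)^{2} = \left(\frac{9622}{185}\right)^{2} = \frac{92582884}{34225}$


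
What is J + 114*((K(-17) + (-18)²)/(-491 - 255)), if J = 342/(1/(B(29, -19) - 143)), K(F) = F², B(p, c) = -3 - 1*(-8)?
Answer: -17639049/373 ≈ -47290.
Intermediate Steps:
B(p, c) = 5 (B(p, c) = -3 + 8 = 5)
J = -47196 (J = 342/(1/(5 - 143)) = 342/(1/(-138)) = 342/(-1/138) = 342*(-138) = -47196)
J + 114*((K(-17) + (-18)²)/(-491 - 255)) = -47196 + 114*(((-17)² + (-18)²)/(-491 - 255)) = -47196 + 114*((289 + 324)/(-746)) = -47196 + 114*(613*(-1/746)) = -47196 + 114*(-613/746) = -47196 - 34941/373 = -17639049/373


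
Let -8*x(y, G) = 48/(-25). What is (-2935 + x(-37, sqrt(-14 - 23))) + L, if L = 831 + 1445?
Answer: -16469/25 ≈ -658.76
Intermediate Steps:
x(y, G) = 6/25 (x(y, G) = -6/(-25) = -6*(-1)/25 = -1/8*(-48/25) = 6/25)
L = 2276
(-2935 + x(-37, sqrt(-14 - 23))) + L = (-2935 + 6/25) + 2276 = -73369/25 + 2276 = -16469/25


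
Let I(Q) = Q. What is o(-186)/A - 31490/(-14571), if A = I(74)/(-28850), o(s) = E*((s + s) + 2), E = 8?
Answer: 16814965490/14571 ≈ 1.1540e+6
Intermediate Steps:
o(s) = 16 + 16*s (o(s) = 8*((s + s) + 2) = 8*(2*s + 2) = 8*(2 + 2*s) = 16 + 16*s)
A = -37/14425 (A = 74/(-28850) = 74*(-1/28850) = -37/14425 ≈ -0.0025650)
o(-186)/A - 31490/(-14571) = (16 + 16*(-186))/(-37/14425) - 31490/(-14571) = (16 - 2976)*(-14425/37) - 31490*(-1/14571) = -2960*(-14425/37) + 31490/14571 = 1154000 + 31490/14571 = 16814965490/14571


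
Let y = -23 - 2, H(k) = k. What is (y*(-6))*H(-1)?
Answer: -150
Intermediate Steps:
y = -25
(y*(-6))*H(-1) = -25*(-6)*(-1) = 150*(-1) = -150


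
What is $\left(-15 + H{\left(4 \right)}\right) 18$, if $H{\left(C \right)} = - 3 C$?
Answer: $-486$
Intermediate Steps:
$\left(-15 + H{\left(4 \right)}\right) 18 = \left(-15 - 12\right) 18 = \left(-27\right) 18 = -486$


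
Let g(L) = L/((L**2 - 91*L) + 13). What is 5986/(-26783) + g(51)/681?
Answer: -2754787505/12323635007 ≈ -0.22354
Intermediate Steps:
g(L) = L/(13 + L**2 - 91*L)
5986/(-26783) + g(51)/681 = 5986/(-26783) + (51/(13 + 51**2 - 91*51))/681 = 5986*(-1/26783) + (51/(13 + 2601 - 4641))*(1/681) = -5986/26783 + (51/(-2027))*(1/681) = -5986/26783 + (51*(-1/2027))*(1/681) = -5986/26783 - 51/2027*1/681 = -5986/26783 - 17/460129 = -2754787505/12323635007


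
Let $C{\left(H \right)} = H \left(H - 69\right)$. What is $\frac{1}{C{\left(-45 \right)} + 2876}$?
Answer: $\frac{1}{8006} \approx 0.00012491$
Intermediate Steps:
$C{\left(H \right)} = H \left(-69 + H\right)$
$\frac{1}{C{\left(-45 \right)} + 2876} = \frac{1}{- 45 \left(-69 - 45\right) + 2876} = \frac{1}{\left(-45\right) \left(-114\right) + 2876} = \frac{1}{5130 + 2876} = \frac{1}{8006}$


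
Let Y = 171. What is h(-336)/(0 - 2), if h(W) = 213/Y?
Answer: -71/114 ≈ -0.62281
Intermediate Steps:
h(W) = 71/57 (h(W) = 213/171 = 213*(1/171) = 71/57)
h(-336)/(0 - 2) = (71/57)/(0 - 2) = (71/57)/(-2) = -1/2*71/57 = -71/114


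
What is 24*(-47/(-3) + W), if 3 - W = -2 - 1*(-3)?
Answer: 424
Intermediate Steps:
W = 2 (W = 3 - (-2 - 1*(-3)) = 3 - (-2 + 3) = 3 - 1*1 = 3 - 1 = 2)
24*(-47/(-3) + W) = 24*(-47/(-3) + 2) = 24*(-47*(-⅓) + 2) = 24*(47/3 + 2) = 24*(53/3) = 424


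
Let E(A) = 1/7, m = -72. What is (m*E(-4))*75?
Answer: -5400/7 ≈ -771.43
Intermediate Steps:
E(A) = 1/7
(m*E(-4))*75 = -72*1/7*75 = -72/7*75 = -5400/7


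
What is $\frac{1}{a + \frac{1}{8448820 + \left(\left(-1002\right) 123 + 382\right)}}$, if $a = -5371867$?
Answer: $- \frac{8325956}{44725928279851} \approx -1.8615 \cdot 10^{-7}$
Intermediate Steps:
$\frac{1}{a + \frac{1}{8448820 + \left(\left(-1002\right) 123 + 382\right)}} = \frac{1}{-5371867 + \frac{1}{8448820 + \left(\left(-1002\right) 123 + 382\right)}} = \frac{1}{-5371867 + \frac{1}{8448820 + \left(-123246 + 382\right)}} = \frac{1}{-5371867 + \frac{1}{8448820 - 122864}} = \frac{1}{-5371867 + \frac{1}{8325956}} = \frac{1}{- \frac{44725928279851}{8325956}} = - \frac{8325956}{44725928279851}$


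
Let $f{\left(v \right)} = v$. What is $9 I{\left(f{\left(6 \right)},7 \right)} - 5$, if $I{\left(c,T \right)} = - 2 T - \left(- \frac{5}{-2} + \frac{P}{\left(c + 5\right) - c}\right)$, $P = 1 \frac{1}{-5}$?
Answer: $- \frac{7657}{50} \approx -153.14$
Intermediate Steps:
$P = - \frac{1}{5}$ ($P = 1 \left(- \frac{1}{5}\right) = - \frac{1}{5} \approx -0.2$)
$I{\left(c,T \right)} = - \frac{123}{50} - 2 T$ ($I{\left(c,T \right)} = - 2 T - \left(- \frac{5}{-2} - \frac{1}{5 \left(\left(c + 5\right) - c\right)}\right) = - 2 T - \left(\left(-5\right) \left(- \frac{1}{2}\right) - \frac{1}{5 \left(\left(5 + c\right) - c\right)}\right) = - 2 T - \left(\frac{5}{2} - \frac{1}{5 \cdot 5}\right) = - 2 T - \left(\frac{5}{2} - \frac{1}{25}\right) = - 2 T - \frac{123}{50} = - \frac{123}{50} - 2 T$)
$9 I{\left(f{\left(6 \right)},7 \right)} - 5 = 9 \left(- \frac{123}{50} - 14\right) - 5 = 9 \left(- \frac{823}{50}\right) - 5 = - \frac{7407}{50} - 5 = - \frac{7657}{50}$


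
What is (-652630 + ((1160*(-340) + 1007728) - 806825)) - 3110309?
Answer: -3956436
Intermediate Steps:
(-652630 + ((1160*(-340) + 1007728) - 806825)) - 3110309 = (-652630 + ((-394400 + 1007728) - 806825)) - 3110309 = (-652630 + (613328 - 806825)) - 3110309 = (-652630 - 193497) - 3110309 = -846127 - 3110309 = -3956436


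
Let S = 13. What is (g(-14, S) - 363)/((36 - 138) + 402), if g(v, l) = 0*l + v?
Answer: -377/300 ≈ -1.2567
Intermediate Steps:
g(v, l) = v (g(v, l) = 0 + v = v)
(g(-14, S) - 363)/((36 - 138) + 402) = (-14 - 363)/((36 - 138) + 402) = -377/(-102 + 402) = -377/300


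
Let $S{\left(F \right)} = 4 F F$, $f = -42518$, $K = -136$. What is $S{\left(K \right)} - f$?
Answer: $116502$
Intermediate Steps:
$S{\left(F \right)} = 4 F^{2}$
$S{\left(K \right)} - f = 4 \left(-136\right)^{2} - -42518 = 4 \cdot 18496 + 42518 = 73984 + 42518 = 116502$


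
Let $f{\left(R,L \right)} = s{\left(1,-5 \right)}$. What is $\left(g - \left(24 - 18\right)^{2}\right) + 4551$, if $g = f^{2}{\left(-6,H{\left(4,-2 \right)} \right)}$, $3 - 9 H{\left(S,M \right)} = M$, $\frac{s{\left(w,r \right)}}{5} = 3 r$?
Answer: $10140$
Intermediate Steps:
$s{\left(w,r \right)} = 15 r$ ($s{\left(w,r \right)} = 5 \cdot 3 r = 15 r$)
$H{\left(S,M \right)} = \frac{1}{3} - \frac{M}{9}$
$f{\left(R,L \right)} = -75$ ($f{\left(R,L \right)} = 15 \left(-5\right) = -75$)
$g = 5625$ ($g = \left(-75\right)^{2} = 5625$)
$\left(g - \left(24 - 18\right)^{2}\right) + 4551 = \left(5625 - \left(24 - 18\right)^{2}\right) + 4551 = \left(5625 - 6^{2}\right) + 4551 = \left(5625 - 36\right) + 4551 = 5589 + 4551 = 10140$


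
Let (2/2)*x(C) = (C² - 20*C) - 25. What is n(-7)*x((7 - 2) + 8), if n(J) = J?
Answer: 812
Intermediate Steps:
x(C) = -25 + C² - 20*C (x(C) = (C² - 20*C) - 25 = -25 + C² - 20*C)
n(-7)*x((7 - 2) + 8) = -7*(-25 + ((7 - 2) + 8)² - 20*((7 - 2) + 8)) = -7*(-25 + (5 + 8)² - 20*(5 + 8)) = -7*(-25 + 13² - 20*13) = -7*(-25 + 169 - 260) = -7*(-116) = 812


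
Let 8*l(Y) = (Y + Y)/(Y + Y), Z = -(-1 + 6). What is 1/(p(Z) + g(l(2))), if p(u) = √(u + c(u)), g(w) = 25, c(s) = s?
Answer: 5/127 - I*√10/635 ≈ 0.03937 - 0.00498*I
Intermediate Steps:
Z = -5 (Z = -1*5 = -5)
l(Y) = ⅛ (l(Y) = ((Y + Y)/(Y + Y))/8 = ((2*Y)/((2*Y)))/8 = ((2*Y)*(1/(2*Y)))/8 = (⅛)*1 = ⅛)
p(u) = √2*√u (p(u) = √(u + u) = √(2*u) = √2*√u)
1/(p(Z) + g(l(2))) = 1/(√2*√(-5) + 25) = 1/(√2*(I*√5) + 25) = 1/(I*√10 + 25) = 1/(25 + I*√10)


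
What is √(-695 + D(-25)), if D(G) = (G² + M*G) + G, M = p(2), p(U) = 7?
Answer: 3*I*√30 ≈ 16.432*I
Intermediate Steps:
M = 7
D(G) = G² + 8*G (D(G) = (G² + 7*G) + G = G² + 8*G)
√(-695 + D(-25)) = √(-695 - 25*(8 - 25)) = √(-695 - 25*(-17)) = √(-695 + 425) = √(-270) = 3*I*√30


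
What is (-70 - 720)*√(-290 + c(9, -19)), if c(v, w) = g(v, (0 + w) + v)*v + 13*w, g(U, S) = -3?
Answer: -1580*I*√141 ≈ -18761.0*I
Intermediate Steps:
c(v, w) = -3*v + 13*w
(-70 - 720)*√(-290 + c(9, -19)) = (-70 - 720)*√(-290 + (-3*9 + 13*(-19))) = -790*√(-290 + (-27 - 247)) = -790*√(-290 - 274) = -1580*I*√141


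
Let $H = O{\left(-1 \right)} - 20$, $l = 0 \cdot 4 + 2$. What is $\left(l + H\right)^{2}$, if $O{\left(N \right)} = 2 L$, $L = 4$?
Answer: $100$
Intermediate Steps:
$l = 2$ ($l = 0 + 2 = 2$)
$O{\left(N \right)} = 8$ ($O{\left(N \right)} = 2 \cdot 4 = 8$)
$H = -12$ ($H = 8 - 20 = -12$)
$\left(l + H\right)^{2} = \left(2 - 12\right)^{2} = \left(-10\right)^{2} = 100$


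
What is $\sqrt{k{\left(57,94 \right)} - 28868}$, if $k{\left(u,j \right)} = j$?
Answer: $i \sqrt{28774} \approx 169.63 i$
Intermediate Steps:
$\sqrt{k{\left(57,94 \right)} - 28868} = \sqrt{94 - 28868} = \sqrt{-28774} = i \sqrt{28774}$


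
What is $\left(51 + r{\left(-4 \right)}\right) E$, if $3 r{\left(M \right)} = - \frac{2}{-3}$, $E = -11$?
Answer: $- \frac{5071}{9} \approx -563.44$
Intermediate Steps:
$r{\left(M \right)} = \frac{2}{9}$ ($r{\left(M \right)} = \frac{\left(-2\right) \frac{1}{-3}}{3} = \frac{\left(-2\right) \left(- \frac{1}{3}\right)}{3} = \frac{1}{3} \cdot \frac{2}{3} = \frac{2}{9}$)
$\left(51 + r{\left(-4 \right)}\right) E = \left(51 + \frac{2}{9}\right) \left(-11\right) = \frac{461}{9} \left(-11\right) = - \frac{5071}{9}$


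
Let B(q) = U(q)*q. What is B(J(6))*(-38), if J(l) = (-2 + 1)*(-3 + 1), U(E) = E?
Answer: -152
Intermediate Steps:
J(l) = 2 (J(l) = -1*(-2) = 2)
B(q) = q² (B(q) = q*q = q²)
B(J(6))*(-38) = 2²*(-38) = 4*(-38) = -152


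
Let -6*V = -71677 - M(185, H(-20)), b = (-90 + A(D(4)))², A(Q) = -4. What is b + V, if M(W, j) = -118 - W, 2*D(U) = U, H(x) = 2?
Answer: 62195/3 ≈ 20732.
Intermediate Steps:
D(U) = U/2
b = 8836 (b = (-90 - 4)² = (-94)² = 8836)
V = 35687/3 (V = -(-71677 - (-118 - 1*185))/6 = -(-71677 - (-118 - 185))/6 = -(-71677 - 1*(-303))/6 = -(-71677 + 303)/6 = -⅙*(-71374) = 35687/3 ≈ 11896.)
b + V = 8836 + 35687/3 = 62195/3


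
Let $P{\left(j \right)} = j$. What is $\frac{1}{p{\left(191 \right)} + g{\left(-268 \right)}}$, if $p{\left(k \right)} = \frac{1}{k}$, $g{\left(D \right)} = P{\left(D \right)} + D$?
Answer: $- \frac{191}{102375} \approx -0.0018657$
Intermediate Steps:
$g{\left(D \right)} = 2 D$ ($g{\left(D \right)} = D + D = 2 D$)
$\frac{1}{p{\left(191 \right)} + g{\left(-268 \right)}} = \frac{1}{\frac{1}{191} + 2 \left(-268\right)} = \frac{1}{\frac{1}{191} - 536} = \frac{1}{- \frac{102375}{191}} = - \frac{191}{102375}$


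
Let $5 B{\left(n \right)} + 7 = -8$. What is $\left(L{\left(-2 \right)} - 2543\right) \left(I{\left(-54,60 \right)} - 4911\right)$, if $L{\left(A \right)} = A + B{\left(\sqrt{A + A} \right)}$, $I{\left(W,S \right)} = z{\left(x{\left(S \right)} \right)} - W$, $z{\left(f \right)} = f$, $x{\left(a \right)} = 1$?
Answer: $12373088$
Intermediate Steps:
$B{\left(n \right)} = -3$ ($B{\left(n \right)} = - \frac{7}{5} + \frac{1}{5} \left(-8\right) = - \frac{7}{5} - \frac{8}{5} = -3$)
$I{\left(W,S \right)} = 1 - W$
$L{\left(A \right)} = -3 + A$ ($L{\left(A \right)} = A - 3 = -3 + A$)
$\left(L{\left(-2 \right)} - 2543\right) \left(I{\left(-54,60 \right)} - 4911\right) = \left(\left(-3 - 2\right) - 2543\right) \left(\left(1 - -54\right) - 4911\right) = \left(-5 - 2543\right) \left(\left(1 + 54\right) - 4911\right) = - 2548 \left(55 - 4911\right) = \left(-2548\right) \left(-4856\right) = 12373088$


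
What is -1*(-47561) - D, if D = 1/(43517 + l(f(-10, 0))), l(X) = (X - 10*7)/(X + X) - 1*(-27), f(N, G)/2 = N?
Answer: 8284412781/174185 ≈ 47561.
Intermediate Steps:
f(N, G) = 2*N
l(X) = 27 + (-70 + X)/(2*X) (l(X) = (X - 70)/((2*X)) + 27 = (-70 + X)*(1/(2*X)) + 27 = (-70 + X)/(2*X) + 27 = 27 + (-70 + X)/(2*X))
D = 4/174185 (D = 1/(43517 + (55/2 - 35/(2*(-10)))) = 1/(43517 + (55/2 - 35/(-20))) = 1/(43517 + (55/2 - 35*(-1/20))) = 1/(43517 + (55/2 + 7/4)) = 1/(43517 + 117/4) = 1/(174185/4) = 4/174185 ≈ 2.2964e-5)
-1*(-47561) - D = -1*(-47561) - 1*4/174185 = 47561 - 4/174185 = 8284412781/174185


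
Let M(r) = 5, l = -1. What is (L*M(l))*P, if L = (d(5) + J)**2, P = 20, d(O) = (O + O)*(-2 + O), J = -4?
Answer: 67600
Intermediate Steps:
d(O) = 2*O*(-2 + O) (d(O) = (2*O)*(-2 + O) = 2*O*(-2 + O))
L = 676 (L = (2*5*(-2 + 5) - 4)**2 = (2*5*3 - 4)**2 = (30 - 4)**2 = 26**2 = 676)
(L*M(l))*P = (676*5)*20 = 3380*20 = 67600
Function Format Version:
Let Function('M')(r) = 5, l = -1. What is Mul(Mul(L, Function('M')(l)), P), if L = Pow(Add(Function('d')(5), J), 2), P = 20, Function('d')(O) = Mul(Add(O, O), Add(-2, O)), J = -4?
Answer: 67600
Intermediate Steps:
Function('d')(O) = Mul(2, O, Add(-2, O)) (Function('d')(O) = Mul(Mul(2, O), Add(-2, O)) = Mul(2, O, Add(-2, O)))
L = 676 (L = Pow(Add(Mul(2, 5, Add(-2, 5)), -4), 2) = Pow(Add(Mul(2, 5, 3), -4), 2) = Pow(Add(30, -4), 2) = Pow(26, 2) = 676)
Mul(Mul(L, Function('M')(l)), P) = Mul(Mul(676, 5), 20) = Mul(3380, 20) = 67600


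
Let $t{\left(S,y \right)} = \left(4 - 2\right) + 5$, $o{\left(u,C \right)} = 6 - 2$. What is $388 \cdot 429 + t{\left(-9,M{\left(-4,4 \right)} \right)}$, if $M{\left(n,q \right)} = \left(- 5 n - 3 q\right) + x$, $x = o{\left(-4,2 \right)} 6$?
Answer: $166459$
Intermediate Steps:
$o{\left(u,C \right)} = 4$
$x = 24$ ($x = 4 \cdot 6 = 24$)
$M{\left(n,q \right)} = 24 - 5 n - 3 q$ ($M{\left(n,q \right)} = \left(- 5 n - 3 q\right) + 24 = 24 - 5 n - 3 q$)
$t{\left(S,y \right)} = 7$ ($t{\left(S,y \right)} = 2 + 5 = 7$)
$388 \cdot 429 + t{\left(-9,M{\left(-4,4 \right)} \right)} = 388 \cdot 429 + 7 = 166452 + 7 = 166459$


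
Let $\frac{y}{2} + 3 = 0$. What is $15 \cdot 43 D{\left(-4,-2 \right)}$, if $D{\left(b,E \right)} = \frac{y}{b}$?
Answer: $\frac{1935}{2} \approx 967.5$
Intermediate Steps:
$y = -6$ ($y = -6 + 2 \cdot 0 = -6 + 0 = -6$)
$D{\left(b,E \right)} = - \frac{6}{b}$
$15 \cdot 43 D{\left(-4,-2 \right)} = 15 \cdot 43 \left(- \frac{6}{-4}\right) = 645 \left(\left(-6\right) \left(- \frac{1}{4}\right)\right) = 645 \cdot \frac{3}{2} = \frac{1935}{2}$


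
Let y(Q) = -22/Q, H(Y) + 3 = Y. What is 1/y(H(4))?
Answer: -1/22 ≈ -0.045455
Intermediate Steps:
H(Y) = -3 + Y
1/y(H(4)) = 1/(-22/(-3 + 4)) = 1/(-22/1) = 1/(-22*1) = 1/(-22) = -1/22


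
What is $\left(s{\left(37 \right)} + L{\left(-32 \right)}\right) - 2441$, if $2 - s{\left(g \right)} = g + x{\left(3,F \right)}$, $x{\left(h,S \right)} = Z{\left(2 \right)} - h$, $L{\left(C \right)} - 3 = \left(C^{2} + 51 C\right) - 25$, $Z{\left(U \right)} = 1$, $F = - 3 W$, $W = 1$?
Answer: $-3104$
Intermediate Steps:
$F = -3$ ($F = \left(-3\right) 1 = -3$)
$L{\left(C \right)} = -22 + C^{2} + 51 C$ ($L{\left(C \right)} = 3 - \left(25 - C^{2} - 51 C\right) = 3 + \left(-25 + C^{2} + 51 C\right) = -22 + C^{2} + 51 C$)
$x{\left(h,S \right)} = 1 - h$
$s{\left(g \right)} = 4 - g$ ($s{\left(g \right)} = 2 - \left(g + \left(1 - 3\right)\right) = 2 - \left(g - 2\right) = 2 - \left(-2 + g\right) = 4 - g$)
$\left(s{\left(37 \right)} + L{\left(-32 \right)}\right) - 2441 = \left(\left(4 - 37\right) + \left(-22 + \left(-32\right)^{2} + 51 \left(-32\right)\right)\right) - 2441 = \left(\left(4 - 37\right) - 630\right) - 2441 = \left(-33 - 630\right) - 2441 = -663 - 2441 = -3104$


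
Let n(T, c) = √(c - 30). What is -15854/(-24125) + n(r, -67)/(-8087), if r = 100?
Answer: 15854/24125 - I*√97/8087 ≈ 0.65716 - 0.0012179*I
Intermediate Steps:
n(T, c) = √(-30 + c)
-15854/(-24125) + n(r, -67)/(-8087) = -15854/(-24125) + √(-30 - 67)/(-8087) = -15854*(-1/24125) + √(-97)*(-1/8087) = 15854/24125 + (I*√97)*(-1/8087) = 15854/24125 - I*√97/8087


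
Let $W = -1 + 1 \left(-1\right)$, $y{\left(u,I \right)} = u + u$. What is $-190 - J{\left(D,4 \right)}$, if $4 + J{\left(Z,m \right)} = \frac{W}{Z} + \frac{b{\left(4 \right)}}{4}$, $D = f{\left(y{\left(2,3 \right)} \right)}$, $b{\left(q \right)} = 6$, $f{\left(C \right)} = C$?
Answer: $-187$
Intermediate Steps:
$y{\left(u,I \right)} = 2 u$
$D = 4$ ($D = 2 \cdot 2 = 4$)
$W = -2$ ($W = -1 - 1 = -2$)
$J{\left(Z,m \right)} = - \frac{5}{2} - \frac{2}{Z}$ ($J{\left(Z,m \right)} = -4 + \left(- \frac{2}{Z} + \frac{6}{4}\right) = -4 + \left(- \frac{2}{Z} + 6 \cdot \frac{1}{4}\right) = -4 + \left(- \frac{2}{Z} + \frac{3}{2}\right) = -4 + \left(\frac{3}{2} - \frac{2}{Z}\right) = - \frac{5}{2} - \frac{2}{Z}$)
$-190 - J{\left(D,4 \right)} = -190 - \left(- \frac{5}{2} - \frac{2}{4}\right) = -190 - \left(- \frac{5}{2} - \frac{1}{2}\right) = -190 - -3 = -190 + 3 = -187$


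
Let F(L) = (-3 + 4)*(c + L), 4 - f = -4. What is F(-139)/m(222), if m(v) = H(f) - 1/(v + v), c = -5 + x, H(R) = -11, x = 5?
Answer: 61716/4885 ≈ 12.634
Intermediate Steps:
f = 8 (f = 4 - 1*(-4) = 4 + 4 = 8)
c = 0 (c = -5 + 5 = 0)
F(L) = L (F(L) = (-3 + 4)*(0 + L) = 1*L = L)
m(v) = -11 - 1/(2*v) (m(v) = -11 - 1/(v + v) = -11 - 1/(2*v))
F(-139)/m(222) = -139/(-11 - 1/2/222) = -139/(-11 - 1/2*1/222) = -139/(-11 - 1/444) = -139/(-4885/444) = -139*(-444/4885) = 61716/4885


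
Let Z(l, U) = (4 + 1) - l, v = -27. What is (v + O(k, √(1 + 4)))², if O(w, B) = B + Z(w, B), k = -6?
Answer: (16 - √5)² ≈ 189.45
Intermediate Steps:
Z(l, U) = 5 - l
O(w, B) = 5 + B - w (O(w, B) = B + (5 - w) = 5 + B - w)
(v + O(k, √(1 + 4)))² = (-27 + (5 + √(1 + 4) - 1*(-6)))² = (-27 + (5 + √5 + 6))² = (-27 + (11 + √5))² = (-16 + √5)²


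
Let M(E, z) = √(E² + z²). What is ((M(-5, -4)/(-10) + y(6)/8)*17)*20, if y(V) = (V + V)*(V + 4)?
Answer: 5100 - 34*√41 ≈ 4882.3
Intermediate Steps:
y(V) = 2*V*(4 + V) (y(V) = (2*V)*(4 + V) = 2*V*(4 + V))
((M(-5, -4)/(-10) + y(6)/8)*17)*20 = ((√((-5)² + (-4)²)/(-10) + (2*6*(4 + 6))/8)*17)*20 = ((√(25 + 16)*(-⅒) + (2*6*10)*(⅛))*17)*20 = ((√41*(-⅒) + 120*(⅛))*17)*20 = ((-√41/10 + 15)*17)*20 = ((15 - √41/10)*17)*20 = (255 - 17*√41/10)*20 = 5100 - 34*√41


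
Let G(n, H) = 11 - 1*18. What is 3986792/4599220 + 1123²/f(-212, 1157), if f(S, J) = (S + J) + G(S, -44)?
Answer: 1450987332569/1078517090 ≈ 1345.4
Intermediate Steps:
G(n, H) = -7 (G(n, H) = 11 - 18 = -7)
f(S, J) = -7 + J + S (f(S, J) = (S + J) - 7 = (J + S) - 7 = -7 + J + S)
3986792/4599220 + 1123²/f(-212, 1157) = 3986792/4599220 + 1123²/(-7 + 1157 - 212) = 3986792*(1/4599220) + 1261129/938 = 996698/1149805 + 1261129*(1/938) = 996698/1149805 + 1261129/938 = 1450987332569/1078517090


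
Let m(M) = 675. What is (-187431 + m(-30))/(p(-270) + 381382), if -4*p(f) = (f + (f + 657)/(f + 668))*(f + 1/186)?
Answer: -18433564224/35851562599 ≈ -0.51416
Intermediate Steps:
p(f) = -(1/186 + f)*(f + (657 + f)/(668 + f))/4 (p(f) = -(f + (f + 657)/(f + 668))*(f + 1/186)/4 = -(f + (657 + f)/(668 + f))*(f + 1/186)/4 = -(f + (657 + f)/(668 + f))*(1/186 + f)/4 = -(1/186 + f)*(f + (657 + f)/(668 + f))/4)
(-187431 + m(-30))/(p(-270) + 381382) = (-187431 + 675)/((-657 - 124435*(-270)**2 - 122871*(-270) - 186*(-270)**3)/(744*(668 - 270)) + 381382) = -186756/((1/744)*(-657 - 124435*72900 + 33175170 - 186*(-19683000))/398 + 381382) = -186756/((1/744)*(1/398)*(-657 - 9071311500 + 33175170 + 3661038000) + 381382) = -186756/((1/744)*(1/398)*(-5377098987) + 381382) = -186756/(-1792366329/98704 + 381382) = -186756/35851562599/98704 = -186756*98704/35851562599 = -18433564224/35851562599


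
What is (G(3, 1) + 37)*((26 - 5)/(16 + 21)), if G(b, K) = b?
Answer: 840/37 ≈ 22.703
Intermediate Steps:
(G(3, 1) + 37)*((26 - 5)/(16 + 21)) = (3 + 37)*((26 - 5)/(16 + 21)) = 40*(21/37) = 840/37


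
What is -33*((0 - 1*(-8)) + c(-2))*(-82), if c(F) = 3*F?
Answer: 5412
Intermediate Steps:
-33*((0 - 1*(-8)) + c(-2))*(-82) = -33*((0 - 1*(-8)) + 3*(-2))*(-82) = -33*((0 + 8) - 6)*(-82) = -33*(8 - 6)*(-82) = -33*2*(-82) = -66*(-82) = 5412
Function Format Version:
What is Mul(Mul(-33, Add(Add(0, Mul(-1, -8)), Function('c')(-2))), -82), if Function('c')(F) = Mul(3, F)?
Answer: 5412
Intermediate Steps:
Mul(Mul(-33, Add(Add(0, Mul(-1, -8)), Function('c')(-2))), -82) = Mul(Mul(-33, Add(Add(0, Mul(-1, -8)), Mul(3, -2))), -82) = Mul(Mul(-33, Add(Add(0, 8), -6)), -82) = Mul(Mul(-33, Add(8, -6)), -82) = Mul(Mul(-33, 2), -82) = Mul(-66, -82) = 5412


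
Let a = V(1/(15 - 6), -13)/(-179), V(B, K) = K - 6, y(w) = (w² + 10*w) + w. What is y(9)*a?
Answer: 3420/179 ≈ 19.106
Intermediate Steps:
y(w) = w² + 11*w
V(B, K) = -6 + K
a = 19/179 (a = (-6 - 13)/(-179) = -19*(-1/179) = 19/179 ≈ 0.10615)
y(9)*a = (9*(11 + 9))*(19/179) = (9*20)*(19/179) = 180*(19/179) = 3420/179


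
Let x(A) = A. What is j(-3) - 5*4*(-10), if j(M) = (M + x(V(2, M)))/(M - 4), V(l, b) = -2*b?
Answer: 1397/7 ≈ 199.57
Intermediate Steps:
j(M) = -M/(-4 + M) (j(M) = (M - 2*M)/(M - 4) = (-M)/(-4 + M) = -M/(-4 + M))
j(-3) - 5*4*(-10) = -1*(-3)/(-4 - 3) - 5*4*(-10) = -1*(-3)/(-7) - 20*(-10) = -1*(-3)*(-1/7) + 200 = -3/7 + 200 = 1397/7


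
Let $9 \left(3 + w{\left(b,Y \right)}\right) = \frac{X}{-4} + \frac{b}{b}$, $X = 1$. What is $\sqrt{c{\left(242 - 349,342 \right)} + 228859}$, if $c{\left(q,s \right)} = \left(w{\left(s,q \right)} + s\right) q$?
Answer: $\frac{5 \sqrt{277311}}{6} \approx 438.84$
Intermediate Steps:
$w{\left(b,Y \right)} = - \frac{35}{12}$ ($w{\left(b,Y \right)} = -3 + \frac{1 \frac{1}{-4} + \frac{b}{b}}{9} = -3 + \frac{1 \left(- \frac{1}{4}\right) + 1}{9} = -3 + \frac{- \frac{1}{4} + 1}{9} = -3 + \frac{1}{9} \cdot \frac{3}{4} = -3 + \frac{1}{12} = - \frac{35}{12}$)
$c{\left(q,s \right)} = q \left(- \frac{35}{12} + s\right)$ ($c{\left(q,s \right)} = \left(- \frac{35}{12} + s\right) q = q \left(- \frac{35}{12} + s\right)$)
$\sqrt{c{\left(242 - 349,342 \right)} + 228859} = \sqrt{\frac{\left(242 - 349\right) \left(-35 + 12 \cdot 342\right)}{12} + 228859} = \sqrt{\frac{\left(242 - 349\right) \left(-35 + 4104\right)}{12} + 228859} = \sqrt{\frac{1}{12} \left(-107\right) 4069 + 228859} = \sqrt{- \frac{435383}{12} + 228859} = \sqrt{\frac{2310925}{12}} = \frac{5 \sqrt{277311}}{6}$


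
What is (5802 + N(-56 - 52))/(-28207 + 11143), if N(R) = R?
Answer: -949/2844 ≈ -0.33368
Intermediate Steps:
(5802 + N(-56 - 52))/(-28207 + 11143) = (5802 + (-56 - 52))/(-28207 + 11143) = (5802 - 108)/(-17064) = 5694*(-1/17064) = -949/2844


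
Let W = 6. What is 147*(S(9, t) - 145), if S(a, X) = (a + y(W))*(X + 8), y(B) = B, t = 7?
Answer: 11760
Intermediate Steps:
S(a, X) = (6 + a)*(8 + X) (S(a, X) = (a + 6)*(X + 8) = (6 + a)*(8 + X))
147*(S(9, t) - 145) = 147*((48 + 6*7 + 8*9 + 7*9) - 145) = 147*((48 + 42 + 72 + 63) - 145) = 147*(225 - 145) = 147*80 = 11760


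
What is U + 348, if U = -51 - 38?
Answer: 259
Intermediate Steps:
U = -89
U + 348 = -89 + 348 = 259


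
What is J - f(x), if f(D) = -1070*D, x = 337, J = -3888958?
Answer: -3528368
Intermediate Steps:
J - f(x) = -3888958 - (-1070)*337 = -3888958 - 1*(-360590) = -3888958 + 360590 = -3528368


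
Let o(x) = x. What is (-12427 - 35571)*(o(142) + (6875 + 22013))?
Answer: -1393381940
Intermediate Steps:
(-12427 - 35571)*(o(142) + (6875 + 22013)) = (-12427 - 35571)*(142 + (6875 + 22013)) = -47998*(142 + 28888) = -47998*29030 = -1393381940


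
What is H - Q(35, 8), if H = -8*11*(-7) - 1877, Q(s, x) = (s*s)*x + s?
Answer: -11096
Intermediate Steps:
Q(s, x) = s + x*s**2 (Q(s, x) = s**2*x + s = x*s**2 + s = s + x*s**2)
H = -1261 (H = -88*(-7) - 1877 = 616 - 1877 = -1261)
H - Q(35, 8) = -1261 - 35*(1 + 35*8) = -1261 - 35*(1 + 280) = -1261 - 35*281 = -1261 - 1*9835 = -1261 - 9835 = -11096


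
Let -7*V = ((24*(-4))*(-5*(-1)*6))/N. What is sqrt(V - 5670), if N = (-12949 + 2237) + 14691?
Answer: 3*I*sqrt(488738540710)/27853 ≈ 75.299*I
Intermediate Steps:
N = 3979 (N = -10712 + 14691 = 3979)
V = 2880/27853 (V = -(24*(-4))*(-5*(-1)*6)/(7*3979) = -(-480*6)/(7*3979) = -(-96*30)/(7*3979) = -(-2880)/(7*3979) = -1/7*(-2880/3979) = 2880/27853 ≈ 0.10340)
sqrt(V - 5670) = sqrt(2880/27853 - 5670) = sqrt(-157923630/27853) = 3*I*sqrt(488738540710)/27853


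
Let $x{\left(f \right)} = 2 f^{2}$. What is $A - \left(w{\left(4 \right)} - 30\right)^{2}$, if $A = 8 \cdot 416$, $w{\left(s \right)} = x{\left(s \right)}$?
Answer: $3324$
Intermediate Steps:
$w{\left(s \right)} = 2 s^{2}$
$A = 3328$
$A - \left(w{\left(4 \right)} - 30\right)^{2} = 3328 - \left(2 \cdot 4^{2} - 30\right)^{2} = 3328 - \left(2 \cdot 16 - 30\right)^{2} = 3328 - \left(32 - 30\right)^{2} = 3328 - 2^{2} = 3328 - 4 = 3324$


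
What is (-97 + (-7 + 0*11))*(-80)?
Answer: 8320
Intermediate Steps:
(-97 + (-7 + 0*11))*(-80) = (-97 + (-7 + 0))*(-80) = (-97 - 7)*(-80) = -104*(-80) = 8320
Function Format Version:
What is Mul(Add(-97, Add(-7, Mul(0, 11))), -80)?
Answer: 8320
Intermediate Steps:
Mul(Add(-97, Add(-7, Mul(0, 11))), -80) = Mul(Add(-97, Add(-7, 0)), -80) = Mul(Add(-97, -7), -80) = Mul(-104, -80) = 8320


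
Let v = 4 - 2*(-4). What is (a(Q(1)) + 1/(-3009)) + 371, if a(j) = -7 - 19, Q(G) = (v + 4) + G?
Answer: 1038104/3009 ≈ 345.00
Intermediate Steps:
v = 12 (v = 4 + 8 = 12)
Q(G) = 16 + G (Q(G) = (12 + 4) + G = 16 + G)
a(j) = -26
(a(Q(1)) + 1/(-3009)) + 371 = (-26 + 1/(-3009)) + 371 = (-26 - 1/3009) + 371 = -78235/3009 + 371 = 1038104/3009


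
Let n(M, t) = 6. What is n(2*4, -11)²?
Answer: 36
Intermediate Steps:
n(2*4, -11)² = 6² = 36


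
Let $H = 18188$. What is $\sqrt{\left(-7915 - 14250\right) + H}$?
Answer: $i \sqrt{3977} \approx 63.063 i$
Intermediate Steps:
$\sqrt{\left(-7915 - 14250\right) + H} = \sqrt{\left(-7915 - 14250\right) + 18188} = \sqrt{-22165 + 18188} = \sqrt{-3977} = i \sqrt{3977}$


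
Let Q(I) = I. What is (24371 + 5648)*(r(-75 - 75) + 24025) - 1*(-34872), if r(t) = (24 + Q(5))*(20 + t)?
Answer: 608069717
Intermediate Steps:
r(t) = 580 + 29*t (r(t) = (24 + 5)*(20 + t) = 29*(20 + t) = 580 + 29*t)
(24371 + 5648)*(r(-75 - 75) + 24025) - 1*(-34872) = (24371 + 5648)*((580 + 29*(-75 - 75)) + 24025) - 1*(-34872) = 30019*((580 + 29*(-150)) + 24025) + 34872 = 30019*((580 - 4350) + 24025) + 34872 = 30019*(-3770 + 24025) + 34872 = 30019*20255 + 34872 = 608034845 + 34872 = 608069717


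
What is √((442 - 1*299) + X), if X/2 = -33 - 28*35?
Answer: I*√1883 ≈ 43.394*I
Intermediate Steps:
X = -2026 (X = 2*(-33 - 28*35) = 2*(-33 - 980) = 2*(-1013) = -2026)
√((442 - 1*299) + X) = √((442 - 1*299) - 2026) = √((442 - 299) - 2026) = √(143 - 2026) = √(-1883) = I*√1883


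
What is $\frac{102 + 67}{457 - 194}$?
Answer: $\frac{169}{263} \approx 0.64259$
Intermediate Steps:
$\frac{102 + 67}{457 - 194} = \frac{169}{263}$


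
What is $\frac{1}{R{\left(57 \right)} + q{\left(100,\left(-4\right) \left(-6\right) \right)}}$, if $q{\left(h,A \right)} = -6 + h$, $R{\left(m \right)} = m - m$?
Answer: $\frac{1}{94} \approx 0.010638$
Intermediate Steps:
$R{\left(m \right)} = 0$
$\frac{1}{R{\left(57 \right)} + q{\left(100,\left(-4\right) \left(-6\right) \right)}} = \frac{1}{0 + \left(-6 + 100\right)} = \frac{1}{0 + 94} = \frac{1}{94}$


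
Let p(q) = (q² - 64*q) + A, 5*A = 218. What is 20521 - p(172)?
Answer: 9507/5 ≈ 1901.4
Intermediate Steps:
A = 218/5 (A = (⅕)*218 = 218/5 ≈ 43.600)
p(q) = 218/5 + q² - 64*q (p(q) = (q² - 64*q) + 218/5 = 218/5 + q² - 64*q)
20521 - p(172) = 20521 - (218/5 + 172² - 64*172) = 20521 - (218/5 + 29584 - 11008) = 20521 - 1*93098/5 = 20521 - 93098/5 = 9507/5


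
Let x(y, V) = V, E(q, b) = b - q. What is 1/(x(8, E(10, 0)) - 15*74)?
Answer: -1/1120 ≈ -0.00089286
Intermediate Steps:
1/(x(8, E(10, 0)) - 15*74) = 1/((0 - 1*10) - 15*74) = 1/((0 - 10) - 1110) = 1/(-10 - 1110) = 1/(-1120) = -1/1120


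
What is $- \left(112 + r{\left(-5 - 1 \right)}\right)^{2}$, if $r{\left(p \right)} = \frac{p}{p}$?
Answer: $-12769$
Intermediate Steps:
$r{\left(p \right)} = 1$
$- \left(112 + r{\left(-5 - 1 \right)}\right)^{2} = - \left(112 + 1\right)^{2} = - 113^{2} = \left(-1\right) 12769 = -12769$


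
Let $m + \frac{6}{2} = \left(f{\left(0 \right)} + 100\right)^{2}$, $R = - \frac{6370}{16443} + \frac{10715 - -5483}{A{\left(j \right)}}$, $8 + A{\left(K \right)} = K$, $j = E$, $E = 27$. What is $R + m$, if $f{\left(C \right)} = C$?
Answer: $\frac{484207919}{44631} \approx 10849.0$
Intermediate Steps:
$j = 27$
$A{\left(K \right)} = -8 + K$
$R = \frac{38031812}{44631}$ ($R = - \frac{6370}{16443} + \frac{10715 - -5483}{-8 + 27} = \left(-6370\right) \frac{1}{16443} + \frac{10715 + 5483}{19} = - \frac{910}{2349} + 16198 \cdot \frac{1}{19} = - \frac{910}{2349} + \frac{16198}{19} = \frac{38031812}{44631} \approx 852.14$)
$m = 9997$ ($m = -3 + \left(0 + 100\right)^{2} = -3 + 100^{2} = -3 + 10000 = 9997$)
$R + m = \frac{38031812}{44631} + 9997 = \frac{484207919}{44631}$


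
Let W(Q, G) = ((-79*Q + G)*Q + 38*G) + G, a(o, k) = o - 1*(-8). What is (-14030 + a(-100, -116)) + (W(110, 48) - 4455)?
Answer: -967325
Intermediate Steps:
a(o, k) = 8 + o (a(o, k) = o + 8 = 8 + o)
W(Q, G) = 39*G + Q*(G - 79*Q) (W(Q, G) = ((G - 79*Q)*Q + 38*G) + G = (Q*(G - 79*Q) + 38*G) + G = (38*G + Q*(G - 79*Q)) + G = 39*G + Q*(G - 79*Q))
(-14030 + a(-100, -116)) + (W(110, 48) - 4455) = (-14030 + (8 - 100)) + ((-79*110² + 39*48 + 48*110) - 4455) = (-14030 - 92) + ((-79*12100 + 1872 + 5280) - 4455) = -14122 + ((-955900 + 1872 + 5280) - 4455) = -14122 + (-948748 - 4455) = -14122 - 953203 = -967325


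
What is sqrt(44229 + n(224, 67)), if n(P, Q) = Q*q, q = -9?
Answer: sqrt(43626) ≈ 208.87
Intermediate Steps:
n(P, Q) = -9*Q (n(P, Q) = Q*(-9) = -9*Q)
sqrt(44229 + n(224, 67)) = sqrt(44229 - 9*67) = sqrt(44229 - 603) = sqrt(43626)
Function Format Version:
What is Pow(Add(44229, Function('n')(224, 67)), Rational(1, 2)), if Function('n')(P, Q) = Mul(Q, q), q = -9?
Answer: Pow(43626, Rational(1, 2)) ≈ 208.87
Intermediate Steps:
Function('n')(P, Q) = Mul(-9, Q) (Function('n')(P, Q) = Mul(Q, -9) = Mul(-9, Q))
Pow(Add(44229, Function('n')(224, 67)), Rational(1, 2)) = Pow(Add(44229, Mul(-9, 67)), Rational(1, 2)) = Pow(Add(44229, -603), Rational(1, 2)) = Pow(43626, Rational(1, 2))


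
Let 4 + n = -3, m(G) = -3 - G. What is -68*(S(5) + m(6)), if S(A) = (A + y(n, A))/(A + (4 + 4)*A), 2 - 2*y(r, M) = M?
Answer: 27302/45 ≈ 606.71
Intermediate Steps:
n = -7 (n = -4 - 3 = -7)
y(r, M) = 1 - M/2
S(A) = (1 + A/2)/(9*A) (S(A) = (A + (1 - A/2))/(A + (4 + 4)*A) = (1 + A/2)/(A + 8*A) = (1 + A/2)/((9*A)) = (1 + A/2)*(1/(9*A)) = (1 + A/2)/(9*A))
-68*(S(5) + m(6)) = -68*((1/18)*(2 + 5)/5 + (-3 - 1*6)) = -68*((1/18)*(⅕)*7 + (-3 - 6)) = -68*(7/90 - 9) = -68*(-803/90) = 27302/45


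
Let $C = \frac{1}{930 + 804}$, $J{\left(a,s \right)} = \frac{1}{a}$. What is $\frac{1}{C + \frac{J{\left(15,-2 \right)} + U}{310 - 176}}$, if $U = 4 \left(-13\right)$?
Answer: $- \frac{96815}{37466} \approx -2.5841$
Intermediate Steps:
$U = -52$
$C = \frac{1}{1734} \approx 0.0005767$
$\frac{1}{C + \frac{J{\left(15,-2 \right)} + U}{310 - 176}} = \frac{1}{\frac{1}{1734} + \frac{\frac{1}{15} - 52}{310 - 176}} = \frac{1}{\frac{1}{1734} + \frac{\frac{1}{15} - 52}{134}} = \frac{1}{\frac{1}{1734} - \frac{779}{2010}} = \frac{1}{- \frac{37466}{96815}} = - \frac{96815}{37466}$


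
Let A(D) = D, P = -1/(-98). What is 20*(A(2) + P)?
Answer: 1970/49 ≈ 40.204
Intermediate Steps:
P = 1/98 (P = -1*(-1/98) = 1/98 ≈ 0.010204)
20*(A(2) + P) = 20*(2 + 1/98) = 20*(197/98) = 1970/49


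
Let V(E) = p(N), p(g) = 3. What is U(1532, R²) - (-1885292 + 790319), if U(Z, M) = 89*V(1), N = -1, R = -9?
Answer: 1095240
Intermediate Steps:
V(E) = 3
U(Z, M) = 267 (U(Z, M) = 89*3 = 267)
U(1532, R²) - (-1885292 + 790319) = 267 - (-1885292 + 790319) = 267 - 1*(-1094973) = 267 + 1094973 = 1095240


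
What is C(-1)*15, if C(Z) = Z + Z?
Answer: -30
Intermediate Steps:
C(Z) = 2*Z
C(-1)*15 = (2*(-1))*15 = -2*15 = -30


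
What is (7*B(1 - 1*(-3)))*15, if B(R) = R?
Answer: 420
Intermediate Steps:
(7*B(1 - 1*(-3)))*15 = (7*(1 - 1*(-3)))*15 = (7*(1 + 3))*15 = (7*4)*15 = 28*15 = 420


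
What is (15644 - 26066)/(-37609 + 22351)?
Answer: 1737/2543 ≈ 0.68305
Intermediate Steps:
(15644 - 26066)/(-37609 + 22351) = -10422/(-15258) = -10422*(-1/15258) = 1737/2543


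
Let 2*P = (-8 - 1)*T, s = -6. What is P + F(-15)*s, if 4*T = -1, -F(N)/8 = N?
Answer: -5751/8 ≈ -718.88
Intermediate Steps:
F(N) = -8*N
T = -1/4 (T = (1/4)*(-1) = -1/4 ≈ -0.25000)
P = 9/8 (P = ((-8 - 1)*(-1/4))/2 = (-9*(-1/4))/2 = (1/2)*(9/4) = 9/8 ≈ 1.1250)
P + F(-15)*s = 9/8 - 8*(-15)*(-6) = 9/8 + 120*(-6) = 9/8 - 720 = -5751/8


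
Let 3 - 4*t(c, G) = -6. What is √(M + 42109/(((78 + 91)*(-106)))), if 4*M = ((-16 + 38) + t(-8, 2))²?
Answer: 15*√19534369/5512 ≈ 12.028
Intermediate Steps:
t(c, G) = 9/4 (t(c, G) = ¾ - ¼*(-6) = ¾ + 3/2 = 9/4)
M = 9409/64 (M = ((-16 + 38) + 9/4)²/4 = (22 + 9/4)²/4 = (97/4)²/4 = (¼)*(9409/16) = 9409/64 ≈ 147.02)
√(M + 42109/(((78 + 91)*(-106)))) = √(9409/64 + 42109/(((78 + 91)*(-106)))) = √(9409/64 + 42109/((169*(-106)))) = √(9409/64 + 42109/(-17914)) = √(9409/64 + 42109*(-1/17914)) = √(9409/64 - 42109/17914) = √(82928925/573248) = 15*√19534369/5512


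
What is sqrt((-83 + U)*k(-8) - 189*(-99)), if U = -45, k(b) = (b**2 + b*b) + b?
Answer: sqrt(3351) ≈ 57.888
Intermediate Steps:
k(b) = b + 2*b**2 (k(b) = (b**2 + b**2) + b = 2*b**2 + b = b + 2*b**2)
sqrt((-83 + U)*k(-8) - 189*(-99)) = sqrt((-83 - 45)*(-8*(1 + 2*(-8))) - 189*(-99)) = sqrt(-(-1024)*(1 - 16) + 18711) = sqrt(-(-1024)*(-15) + 18711) = sqrt(-128*120 + 18711) = sqrt(-15360 + 18711) = sqrt(3351)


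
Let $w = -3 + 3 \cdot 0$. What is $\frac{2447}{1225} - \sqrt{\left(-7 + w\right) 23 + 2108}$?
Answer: $\frac{2447}{1225} - \sqrt{1878} \approx -41.338$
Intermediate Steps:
$w = -3$ ($w = -3 + 0 = -3$)
$\frac{2447}{1225} - \sqrt{\left(-7 + w\right) 23 + 2108} = \frac{2447}{1225} - \sqrt{\left(-7 - 3\right) 23 + 2108} = 2447 \cdot \frac{1}{1225} - \sqrt{\left(-10\right) 23 + 2108} = \frac{2447}{1225} - \sqrt{-230 + 2108} = \frac{2447}{1225} - \sqrt{1878}$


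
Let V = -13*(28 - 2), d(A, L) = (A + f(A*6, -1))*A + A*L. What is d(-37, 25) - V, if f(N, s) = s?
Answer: 819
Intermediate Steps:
d(A, L) = A*L + A*(-1 + A) (d(A, L) = (A - 1)*A + A*L = (-1 + A)*A + A*L = A*(-1 + A) + A*L = A*L + A*(-1 + A))
V = -338 (V = -13*26 = -338)
d(-37, 25) - V = -37*(-1 - 37 + 25) - 1*(-338) = -37*(-13) + 338 = 481 + 338 = 819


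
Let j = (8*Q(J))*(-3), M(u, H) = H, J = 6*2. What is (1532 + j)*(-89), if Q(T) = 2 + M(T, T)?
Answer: -106444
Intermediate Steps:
J = 12
Q(T) = 2 + T
j = -336 (j = (8*(2 + 12))*(-3) = (8*14)*(-3) = 112*(-3) = -336)
(1532 + j)*(-89) = (1532 - 336)*(-89) = 1196*(-89) = -106444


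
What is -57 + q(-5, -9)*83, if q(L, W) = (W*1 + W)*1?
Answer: -1551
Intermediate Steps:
q(L, W) = 2*W (q(L, W) = (W + W)*1 = (2*W)*1 = 2*W)
-57 + q(-5, -9)*83 = -57 + (2*(-9))*83 = -57 - 18*83 = -57 - 1494 = -1551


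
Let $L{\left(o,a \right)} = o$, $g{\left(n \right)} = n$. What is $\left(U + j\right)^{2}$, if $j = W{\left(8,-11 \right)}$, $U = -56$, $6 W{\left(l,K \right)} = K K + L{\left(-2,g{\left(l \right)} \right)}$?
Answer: $\frac{47089}{36} \approx 1308.0$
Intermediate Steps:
$W{\left(l,K \right)} = - \frac{1}{3} + \frac{K^{2}}{6}$ ($W{\left(l,K \right)} = \frac{K K - 2}{6} = \frac{K^{2} - 2}{6} = \frac{-2 + K^{2}}{6} = - \frac{1}{3} + \frac{K^{2}}{6}$)
$j = \frac{119}{6}$ ($j = - \frac{1}{3} + \frac{\left(-11\right)^{2}}{6} = - \frac{1}{3} + \frac{1}{6} \cdot 121 = - \frac{1}{3} + \frac{121}{6} = \frac{119}{6} \approx 19.833$)
$\left(U + j\right)^{2} = \left(-56 + \frac{119}{6}\right)^{2} = \left(- \frac{217}{6}\right)^{2} = \frac{47089}{36}$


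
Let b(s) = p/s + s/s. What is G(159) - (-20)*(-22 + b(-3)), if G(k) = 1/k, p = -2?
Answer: -21553/53 ≈ -406.66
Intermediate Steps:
b(s) = 1 - 2/s (b(s) = -2/s + s/s = -2/s + 1 = 1 - 2/s)
G(159) - (-20)*(-22 + b(-3)) = 1/159 - (-20)*(-22 + (-2 - 3)/(-3)) = 1/159 - (-20)*(-22 - 1/3*(-5)) = 1/159 - (-20)*(-22 + 5/3) = 1/159 - (-20)*(-61)/3 = 1/159 - 1*1220/3 = 1/159 - 1220/3 = -21553/53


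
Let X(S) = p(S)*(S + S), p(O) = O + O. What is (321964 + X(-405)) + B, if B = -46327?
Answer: 931737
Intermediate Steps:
p(O) = 2*O
X(S) = 4*S**2 (X(S) = (2*S)*(S + S) = (2*S)*(2*S) = 4*S**2)
(321964 + X(-405)) + B = (321964 + 4*(-405)**2) - 46327 = (321964 + 4*164025) - 46327 = (321964 + 656100) - 46327 = 978064 - 46327 = 931737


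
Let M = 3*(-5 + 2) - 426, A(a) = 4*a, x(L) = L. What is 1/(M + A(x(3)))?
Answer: -1/423 ≈ -0.0023641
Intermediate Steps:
M = -435 (M = 3*(-3) - 426 = -9 - 426 = -435)
1/(M + A(x(3))) = 1/(-435 + 4*3) = 1/(-435 + 12) = 1/(-423) = -1/423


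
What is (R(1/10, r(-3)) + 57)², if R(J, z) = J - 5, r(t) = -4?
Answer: 271441/100 ≈ 2714.4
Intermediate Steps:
R(J, z) = -5 + J
(R(1/10, r(-3)) + 57)² = ((-5 + 1/10) + 57)² = ((-5 + ⅒) + 57)² = (-49/10 + 57)² = (521/10)² = 271441/100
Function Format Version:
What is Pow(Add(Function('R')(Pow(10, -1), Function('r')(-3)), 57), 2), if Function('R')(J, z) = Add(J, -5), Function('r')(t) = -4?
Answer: Rational(271441, 100) ≈ 2714.4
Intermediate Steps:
Function('R')(J, z) = Add(-5, J)
Pow(Add(Function('R')(Pow(10, -1), Function('r')(-3)), 57), 2) = Pow(Add(Add(-5, Pow(10, -1)), 57), 2) = Pow(Add(Add(-5, Rational(1, 10)), 57), 2) = Pow(Add(Rational(-49, 10), 57), 2) = Pow(Rational(521, 10), 2) = Rational(271441, 100)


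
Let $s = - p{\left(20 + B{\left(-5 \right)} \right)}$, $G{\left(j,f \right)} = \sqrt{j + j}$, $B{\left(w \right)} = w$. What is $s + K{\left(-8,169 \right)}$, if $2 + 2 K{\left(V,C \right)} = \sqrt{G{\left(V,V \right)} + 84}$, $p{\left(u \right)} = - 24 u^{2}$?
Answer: $5399 + \sqrt{21 + i} \approx 5403.6 + 0.10908 i$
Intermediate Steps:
$G{\left(j,f \right)} = \sqrt{2} \sqrt{j}$ ($G{\left(j,f \right)} = \sqrt{2 j} = \sqrt{2} \sqrt{j}$)
$K{\left(V,C \right)} = -1 + \frac{\sqrt{84 + \sqrt{2} \sqrt{V}}}{2}$ ($K{\left(V,C \right)} = -1 + \frac{\sqrt{\sqrt{2} \sqrt{V} + 84}}{2} = -1 + \frac{\sqrt{84 + \sqrt{2} \sqrt{V}}}{2}$)
$s = 5400$ ($s = - \left(-24\right) \left(20 - 5\right)^{2} = - \left(-24\right) 15^{2} = - \left(-24\right) 225 = \left(-1\right) \left(-5400\right) = 5400$)
$s + K{\left(-8,169 \right)} = 5400 - \left(1 - \frac{\sqrt{84 + \sqrt{2} \sqrt{-8}}}{2}\right) = 5400 - \left(1 - \frac{\sqrt{84 + \sqrt{2} \cdot 2 i \sqrt{2}}}{2}\right) = 5400 - \left(1 - \frac{\sqrt{84 + 4 i}}{2}\right) = 5399 + \frac{\sqrt{84 + 4 i}}{2}$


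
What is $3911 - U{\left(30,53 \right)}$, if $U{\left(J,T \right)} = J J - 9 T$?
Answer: $3488$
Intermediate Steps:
$U{\left(J,T \right)} = J^{2} - 9 T$
$3911 - U{\left(30,53 \right)} = 3911 - \left(30^{2} - 477\right) = 3911 - \left(900 - 477\right) = 3911 - 423 = 3488$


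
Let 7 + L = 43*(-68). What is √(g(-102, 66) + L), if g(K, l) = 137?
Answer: I*√2794 ≈ 52.858*I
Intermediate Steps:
L = -2931 (L = -7 + 43*(-68) = -7 - 2924 = -2931)
√(g(-102, 66) + L) = √(137 - 2931) = √(-2794) = I*√2794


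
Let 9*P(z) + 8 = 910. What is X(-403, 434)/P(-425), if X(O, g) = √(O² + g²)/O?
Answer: -9*√365/11726 ≈ -0.014664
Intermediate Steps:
X(O, g) = √(O² + g²)/O
P(z) = 902/9 (P(z) = -8/9 + (⅑)*910 = -8/9 + 910/9 = 902/9)
X(-403, 434)/P(-425) = (√((-403)² + 434²)/(-403))/(902/9) = -√(162409 + 188356)/403*(9/902) = -√365/13*(9/902) = -9*√365/11726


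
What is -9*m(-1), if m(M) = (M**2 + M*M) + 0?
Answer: -18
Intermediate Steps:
m(M) = 2*M**2 (m(M) = (M**2 + M**2) + 0 = 2*M**2 + 0 = 2*M**2)
-9*m(-1) = -18*(-1)**2 = -18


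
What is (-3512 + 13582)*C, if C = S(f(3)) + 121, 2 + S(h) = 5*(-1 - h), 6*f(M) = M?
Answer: 1122805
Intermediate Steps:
f(M) = M/6
S(h) = -7 - 5*h (S(h) = -2 + 5*(-1 - h) = -2 + (-5 - 5*h) = -7 - 5*h)
C = 223/2 (C = (-7 - 5*3/6) + 121 = (-7 - 5*1/2) + 121 = (-7 - 5/2) + 121 = -19/2 + 121 = 223/2 ≈ 111.50)
(-3512 + 13582)*C = (-3512 + 13582)*(223/2) = 10070*(223/2) = 1122805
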